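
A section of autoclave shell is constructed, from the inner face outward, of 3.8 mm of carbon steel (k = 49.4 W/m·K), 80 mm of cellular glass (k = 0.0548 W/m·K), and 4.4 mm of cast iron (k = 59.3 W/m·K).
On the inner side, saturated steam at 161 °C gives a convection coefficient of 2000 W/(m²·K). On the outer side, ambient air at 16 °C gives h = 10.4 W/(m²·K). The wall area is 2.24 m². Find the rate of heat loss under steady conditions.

Q ≈ 209 W

Treating each layer as a thermal resistance in series:
R_inner film = 1/(h_i·A) = 1/(2000×2.24) = 2.232×10^-4 K/W
R_carbon steel = L/(kA) = 0.0038/(49.4×2.24) = 3.434×10^-5 K/W
R_cellular glass = L/(kA) = 0.08/(0.0548×2.24) = 0.6517 K/W
R_cast iron = L/(kA) = 0.0044/(59.3×2.24) = 3.312×10^-5 K/W
R_outer film = 1/(h_o·A) = 1/(10.4×2.24) = 0.04293 K/W
R_total = 0.6949 K/W
Q = ΔT / R_total = 145 / 0.6949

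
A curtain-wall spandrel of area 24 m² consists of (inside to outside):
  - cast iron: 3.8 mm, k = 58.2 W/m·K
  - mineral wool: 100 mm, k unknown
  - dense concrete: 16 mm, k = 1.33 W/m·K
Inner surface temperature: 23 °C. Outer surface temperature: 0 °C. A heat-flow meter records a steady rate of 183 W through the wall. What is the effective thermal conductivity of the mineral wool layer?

k ≈ 0.0333 W/(m·K)

Thermal resistances in series:
R_cast iron = L/(kA) = 0.0038/(58.2×24) = 2.721×10^-6 K/W
R_dense concrete = L/(kA) = 0.016/(1.33×24) = 5.013×10^-4 K/W
Sum of known resistances R_other = 5.04×10^-4 K/W
Total R = ΔT/Q = 23/183 = 0.1257 K/W
R_mineral wool = R_total − R_other = 0.1252 K/W
k = L/(R·A) = 0.1/(0.1252×24)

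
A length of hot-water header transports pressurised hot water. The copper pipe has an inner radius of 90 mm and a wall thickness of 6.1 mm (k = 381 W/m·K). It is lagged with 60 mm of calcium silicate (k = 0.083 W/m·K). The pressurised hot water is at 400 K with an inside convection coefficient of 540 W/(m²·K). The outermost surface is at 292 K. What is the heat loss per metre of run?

q′ ≈ 116 W/m

Cylindrical conduction, so R = ln(r₂/r₁)/(2πkL) per layer, in series:
R_inner film = 1/(h_i·2πr₁L) = 1/(540×2π×0.09×1) = 0.003275 K/W
R_copper pipe wall = ln(96.1/90)/(2π×381×1) = 2.739×10^-5 K/W
R_calcium silicate = ln(156.1/96.1)/(2π×0.083×1) = 0.9302 K/W
R_total = 0.9335 K/W
Q = ΔT/R_total = 108/0.9335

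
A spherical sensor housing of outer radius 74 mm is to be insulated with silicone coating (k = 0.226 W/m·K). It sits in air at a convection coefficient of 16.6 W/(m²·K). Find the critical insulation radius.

For a sphere r_cr = 2k/h = 2×0.226/16.6
r_cr = 27.2 mm; since the bare radius (74 mm) is above r_cr, any added insulation will reduce heat loss.

r_cr ≈ 27.2 mm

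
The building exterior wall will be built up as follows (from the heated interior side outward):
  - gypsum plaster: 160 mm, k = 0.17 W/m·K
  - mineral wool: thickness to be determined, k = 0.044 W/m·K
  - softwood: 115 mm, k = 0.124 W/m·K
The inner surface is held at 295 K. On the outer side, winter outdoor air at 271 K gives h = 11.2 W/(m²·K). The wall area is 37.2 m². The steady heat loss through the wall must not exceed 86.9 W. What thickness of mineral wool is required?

Treating each layer as a thermal resistance in series:
R_gypsum plaster = L/(kA) = 0.16/(0.17×37.2) = 0.0253 K/W
R_softwood = L/(kA) = 0.115/(0.124×37.2) = 0.02493 K/W
R_outer film = 1/(h_o·A) = 1/(11.2×37.2) = 0.0024 K/W
Sum of the known resistances R_other = 0.05263 K/W
Required total resistance R_tot = ΔT/Q_allow = 24/86.9 = 0.2762 K/W
R_mineral wool = R_tot − R_other = 0.2235 K/W
L = R·k·A = 0.2235×0.044×37.2

L ≈ 366 mm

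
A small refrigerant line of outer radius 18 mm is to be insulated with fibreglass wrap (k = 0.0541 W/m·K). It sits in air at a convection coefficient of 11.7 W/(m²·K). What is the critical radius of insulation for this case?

r_cr ≈ 4.62 mm

For a cylinder r_cr = k/h = 0.0541/11.7
r_cr = 4.62 mm; since the bare radius (18 mm) is above r_cr, any added insulation will reduce heat loss.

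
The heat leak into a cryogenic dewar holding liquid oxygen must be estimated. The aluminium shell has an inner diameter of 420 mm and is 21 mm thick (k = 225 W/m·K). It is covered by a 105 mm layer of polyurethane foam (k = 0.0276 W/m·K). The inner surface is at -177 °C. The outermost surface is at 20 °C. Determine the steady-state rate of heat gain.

Radial (spherical) resistances in series:
R_aluminium shell = (1/0.21 − 1/0.231)/(4π×225) = 1.531×10^-4 K/W
R_polyurethane foam = (1/0.231 − 1/0.336)/(4π×0.0276) = 3.9 K/W
R_total = 3.901 K/W
Q = ΔT/R_total = 197/3.901

Q ≈ 50.5 W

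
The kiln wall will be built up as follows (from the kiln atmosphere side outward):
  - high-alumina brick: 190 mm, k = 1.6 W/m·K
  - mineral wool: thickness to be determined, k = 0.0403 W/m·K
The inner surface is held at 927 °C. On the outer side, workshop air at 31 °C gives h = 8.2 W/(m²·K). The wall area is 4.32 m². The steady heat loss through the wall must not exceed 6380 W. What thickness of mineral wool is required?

Using the resistance-network approach (series):
R_high-alumina brick = L/(kA) = 0.19/(1.6×4.32) = 0.02749 K/W
R_outer film = 1/(h_o·A) = 1/(8.2×4.32) = 0.02823 K/W
Sum of the known resistances R_other = 0.05572 K/W
Required total resistance R_tot = ΔT/Q_allow = 896/6380 = 0.1404 K/W
R_mineral wool = R_tot − R_other = 0.08472 K/W
L = R·k·A = 0.08472×0.0403×4.32

L ≈ 14.7 mm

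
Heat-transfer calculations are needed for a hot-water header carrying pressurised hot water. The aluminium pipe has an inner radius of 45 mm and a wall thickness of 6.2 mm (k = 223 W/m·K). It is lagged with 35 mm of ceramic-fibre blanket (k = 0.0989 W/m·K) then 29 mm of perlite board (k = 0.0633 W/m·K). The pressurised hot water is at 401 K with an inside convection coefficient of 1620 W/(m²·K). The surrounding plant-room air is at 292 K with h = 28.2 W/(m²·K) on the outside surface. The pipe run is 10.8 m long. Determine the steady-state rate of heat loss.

Per-layer cylindrical resistances, series-summed:
R_inner film = 1/(h_i·2πr₁L) = 1/(1620×2π×0.045×10.8) = 2.021×10^-4 K/W
R_aluminium pipe wall = ln(51.2/45)/(2π×223×10.8) = 8.53×10^-6 K/W
R_ceramic-fibre blanket = ln(86.2/51.2)/(2π×0.0989×10.8) = 0.07762 K/W
R_perlite board = ln(115.2/86.2)/(2π×0.0633×10.8) = 0.06751 K/W
R_outer film = 1/(h_o·2πr_oL) = 1/(28.2×2π×0.1152×10.8) = 0.004536 K/W
R_total = 0.1499 K/W
Q = ΔT/R_total = 109/0.1499

Q ≈ 727 W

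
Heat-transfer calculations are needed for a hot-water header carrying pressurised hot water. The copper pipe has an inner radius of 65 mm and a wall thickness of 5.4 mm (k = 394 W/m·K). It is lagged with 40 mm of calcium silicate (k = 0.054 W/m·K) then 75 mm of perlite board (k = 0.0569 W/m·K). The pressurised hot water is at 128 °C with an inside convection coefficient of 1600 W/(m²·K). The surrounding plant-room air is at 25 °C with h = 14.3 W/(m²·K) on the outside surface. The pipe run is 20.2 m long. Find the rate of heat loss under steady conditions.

Per-layer cylindrical resistances, series-summed:
R_inner film = 1/(h_i·2πr₁L) = 1/(1600×2π×0.065×20.2) = 7.576×10^-5 K/W
R_copper pipe wall = ln(70.4/65)/(2π×394×20.2) = 1.596×10^-6 K/W
R_calcium silicate = ln(110.4/70.4)/(2π×0.054×20.2) = 0.06565 K/W
R_perlite board = ln(185.4/110.4)/(2π×0.0569×20.2) = 0.07178 K/W
R_outer film = 1/(h_o·2πr_oL) = 1/(14.3×2π×0.1854×20.2) = 0.002972 K/W
R_total = 0.1405 K/W
Q = ΔT/R_total = 103/0.1405

Q ≈ 733 W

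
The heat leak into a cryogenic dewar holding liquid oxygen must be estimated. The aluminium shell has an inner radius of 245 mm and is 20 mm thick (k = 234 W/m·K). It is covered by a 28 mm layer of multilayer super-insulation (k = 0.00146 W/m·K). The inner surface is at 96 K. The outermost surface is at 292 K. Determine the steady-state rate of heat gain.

Q ≈ 9.97 W

Radial (spherical) resistances in series:
R_aluminium shell = (1/0.245 − 1/0.265)/(4π×234) = 1.048×10^-4 K/W
R_multilayer super-insulation = (1/0.265 − 1/0.293)/(4π×0.00146) = 19.66 K/W
R_total = 19.66 K/W
Q = ΔT/R_total = 196/19.66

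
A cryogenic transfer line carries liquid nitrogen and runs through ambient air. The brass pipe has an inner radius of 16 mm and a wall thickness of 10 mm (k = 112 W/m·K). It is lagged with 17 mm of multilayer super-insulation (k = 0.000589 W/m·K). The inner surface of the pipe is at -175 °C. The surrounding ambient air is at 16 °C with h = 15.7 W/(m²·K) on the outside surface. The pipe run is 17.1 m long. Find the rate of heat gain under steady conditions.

Per-layer cylindrical resistances, series-summed:
R_brass pipe wall = ln(26/16)/(2π×112×17.1) = 4.035×10^-5 K/W
R_multilayer super-insulation = ln(43/26)/(2π×0.000589×17.1) = 7.95 K/W
R_outer film = 1/(h_o·2πr_oL) = 1/(15.7×2π×0.043×17.1) = 0.01379 K/W
R_total = 7.964 K/W
Q = ΔT/R_total = 191/7.964

Q ≈ 24 W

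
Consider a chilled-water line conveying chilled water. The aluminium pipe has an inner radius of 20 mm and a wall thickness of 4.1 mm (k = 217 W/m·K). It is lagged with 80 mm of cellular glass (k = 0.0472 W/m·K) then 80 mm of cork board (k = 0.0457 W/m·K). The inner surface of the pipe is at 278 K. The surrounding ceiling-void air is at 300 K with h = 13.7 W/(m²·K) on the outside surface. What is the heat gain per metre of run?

q′ ≈ 3.15 W/m

For a radial system each layer contributes R = ln(r_out/r_in)/(2πkL); films add R = 1/(hA).
R_aluminium pipe wall = ln(24.1/20)/(2π×217×1) = 1.368×10^-4 K/W
R_cellular glass = ln(104.1/24.1)/(2π×0.0472×1) = 4.934 K/W
R_cork board = ln(184.1/104.1)/(2π×0.0457×1) = 1.986 K/W
R_outer film = 1/(h_o·2πr_oL) = 1/(13.7×2π×0.1841×1) = 0.0631 K/W
R_total = 6.982 K/W
Q = ΔT/R_total = 22/6.982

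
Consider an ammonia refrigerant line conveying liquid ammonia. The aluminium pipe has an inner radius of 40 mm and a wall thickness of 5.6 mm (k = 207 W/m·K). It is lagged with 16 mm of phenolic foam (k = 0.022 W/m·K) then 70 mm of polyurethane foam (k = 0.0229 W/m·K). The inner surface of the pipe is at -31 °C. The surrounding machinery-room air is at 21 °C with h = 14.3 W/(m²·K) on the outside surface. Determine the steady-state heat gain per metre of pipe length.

For a radial system each layer contributes R = ln(r_out/r_in)/(2πkL); films add R = 1/(hA).
R_aluminium pipe wall = ln(45.6/40)/(2π×207×1) = 1.007×10^-4 K/W
R_phenolic foam = ln(61.6/45.6)/(2π×0.022×1) = 2.176 K/W
R_polyurethane foam = ln(131.6/61.6)/(2π×0.0229×1) = 5.276 K/W
R_outer film = 1/(h_o·2πr_oL) = 1/(14.3×2π×0.1316×1) = 0.08457 K/W
R_total = 7.536 K/W
Q = ΔT/R_total = 52/7.536

q′ ≈ 6.9 W/m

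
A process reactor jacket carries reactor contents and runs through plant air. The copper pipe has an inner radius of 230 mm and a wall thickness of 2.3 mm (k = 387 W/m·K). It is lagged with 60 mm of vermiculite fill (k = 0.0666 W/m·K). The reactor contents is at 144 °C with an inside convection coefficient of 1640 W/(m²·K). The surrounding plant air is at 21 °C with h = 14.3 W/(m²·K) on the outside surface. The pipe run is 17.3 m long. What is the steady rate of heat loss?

Per-layer cylindrical resistances, series-summed:
R_inner film = 1/(h_i·2πr₁L) = 1/(1640×2π×0.23×17.3) = 2.439×10^-5 K/W
R_copper pipe wall = ln(232.3/230)/(2π×387×17.3) = 2.365×10^-7 K/W
R_vermiculite fill = ln(292.3/232.3)/(2π×0.0666×17.3) = 0.03174 K/W
R_outer film = 1/(h_o·2πr_oL) = 1/(14.3×2π×0.2923×17.3) = 0.002201 K/W
R_total = 0.03396 K/W
Q = ΔT/R_total = 123/0.03396

Q ≈ 3620 W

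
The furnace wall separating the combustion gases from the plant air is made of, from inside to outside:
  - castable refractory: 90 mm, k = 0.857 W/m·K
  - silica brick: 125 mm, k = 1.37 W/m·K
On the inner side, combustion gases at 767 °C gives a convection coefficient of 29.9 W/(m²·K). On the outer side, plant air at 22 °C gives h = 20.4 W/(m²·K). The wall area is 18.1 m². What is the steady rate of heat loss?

Series thermal resistances:
R_inner film = 1/(h_i·A) = 1/(29.9×18.1) = 0.001848 K/W
R_castable refractory = L/(kA) = 0.09/(0.857×18.1) = 0.005802 K/W
R_silica brick = L/(kA) = 0.125/(1.37×18.1) = 0.005041 K/W
R_outer film = 1/(h_o·A) = 1/(20.4×18.1) = 0.002708 K/W
R_total = 0.0154 K/W
Q = ΔT / R_total = 745 / 0.0154

Q ≈ 48400 W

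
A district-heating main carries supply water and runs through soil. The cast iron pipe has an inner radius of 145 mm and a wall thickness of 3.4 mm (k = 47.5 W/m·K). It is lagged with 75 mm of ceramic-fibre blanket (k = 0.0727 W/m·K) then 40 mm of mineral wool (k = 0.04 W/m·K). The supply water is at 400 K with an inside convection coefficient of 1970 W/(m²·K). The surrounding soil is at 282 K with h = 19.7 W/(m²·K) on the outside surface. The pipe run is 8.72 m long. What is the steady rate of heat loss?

Treating each annulus and film as a series resistance:
R_inner film = 1/(h_i·2πr₁L) = 1/(1970×2π×0.145×8.72) = 6.39×10^-5 K/W
R_cast iron pipe wall = ln(148.4/145)/(2π×47.5×8.72) = 8.906×10^-6 K/W
R_ceramic-fibre blanket = ln(223.4/148.4)/(2π×0.0727×8.72) = 0.1027 K/W
R_mineral wool = ln(263.4/223.4)/(2π×0.04×8.72) = 0.07516 K/W
R_outer film = 1/(h_o·2πr_oL) = 1/(19.7×2π×0.2634×8.72) = 0.003517 K/W
R_total = 0.1814 K/W
Q = ΔT/R_total = 118/0.1814

Q ≈ 650 W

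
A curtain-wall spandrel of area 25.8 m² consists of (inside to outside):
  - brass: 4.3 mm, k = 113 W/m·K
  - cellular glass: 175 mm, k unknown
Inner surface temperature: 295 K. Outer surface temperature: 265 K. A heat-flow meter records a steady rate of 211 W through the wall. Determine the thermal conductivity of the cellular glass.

Using the resistance-network approach (series):
R_brass = L/(kA) = 0.0043/(113×25.8) = 1.475×10^-6 K/W
Sum of known resistances R_other = 1.475×10^-6 K/W
Total R = ΔT/Q = 30/211 = 0.1422 K/W
R_cellular glass = R_total − R_other = 0.1422 K/W
k = L/(R·A) = 0.175/(0.1422×25.8)

k ≈ 0.0477 W/(m·K)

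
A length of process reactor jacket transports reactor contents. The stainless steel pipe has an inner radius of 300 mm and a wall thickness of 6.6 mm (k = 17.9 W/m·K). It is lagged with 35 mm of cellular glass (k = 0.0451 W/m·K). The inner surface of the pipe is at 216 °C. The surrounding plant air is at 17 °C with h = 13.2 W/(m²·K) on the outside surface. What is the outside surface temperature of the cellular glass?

T ≈ 33.8 °C

Cylindrical conduction, so R = ln(r₂/r₁)/(2πkL) per layer, in series:
R_stainless steel pipe wall = ln(306.6/300)/(2π×17.9×1) = 1.935×10^-4 K/W
R_cellular glass = ln(341.6/306.6)/(2π×0.0451×1) = 0.3815 K/W
R_outer film = 1/(h_o·2πr_oL) = 1/(13.2×2π×0.3416×1) = 0.0353 K/W
R_total = 0.417 K/W
Q = ΔT/R_total = 199/0.417
Q = 477 W/m
T_interface = T_inner − Q·ΣR(inner→interface) = 216 − 477×0.3817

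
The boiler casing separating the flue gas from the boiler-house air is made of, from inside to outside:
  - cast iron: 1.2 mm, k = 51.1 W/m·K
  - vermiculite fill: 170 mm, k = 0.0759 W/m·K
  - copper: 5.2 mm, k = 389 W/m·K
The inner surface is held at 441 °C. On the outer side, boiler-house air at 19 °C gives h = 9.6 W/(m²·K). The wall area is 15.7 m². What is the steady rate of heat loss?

Treating each layer as a thermal resistance in series:
R_cast iron = L/(kA) = 0.0012/(51.1×15.7) = 1.496×10^-6 K/W
R_vermiculite fill = L/(kA) = 0.17/(0.0759×15.7) = 0.1427 K/W
R_copper = L/(kA) = 0.0052/(389×15.7) = 8.514×10^-7 K/W
R_outer film = 1/(h_o·A) = 1/(9.6×15.7) = 0.006635 K/W
R_total = 0.1493 K/W
Q = ΔT / R_total = 422 / 0.1493

Q ≈ 2830 W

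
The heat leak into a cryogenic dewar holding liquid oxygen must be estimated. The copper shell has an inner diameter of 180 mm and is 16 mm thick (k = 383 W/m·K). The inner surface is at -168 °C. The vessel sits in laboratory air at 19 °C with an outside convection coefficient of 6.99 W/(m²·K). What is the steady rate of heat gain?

Q ≈ 184 W

Spherical conduction: R = (1/r_in − 1/r_out)/(4πk) per layer; series-sum.
R_copper shell = (1/0.09 − 1/0.106)/(4π×383) = 3.485×10^-4 K/W
R_outer film = 1/(h·4πr_o²) = 1/(6.99×4π×0.106²) = 1.013 K/W
R_total = 1.014 K/W
Q = ΔT/R_total = 187/1.014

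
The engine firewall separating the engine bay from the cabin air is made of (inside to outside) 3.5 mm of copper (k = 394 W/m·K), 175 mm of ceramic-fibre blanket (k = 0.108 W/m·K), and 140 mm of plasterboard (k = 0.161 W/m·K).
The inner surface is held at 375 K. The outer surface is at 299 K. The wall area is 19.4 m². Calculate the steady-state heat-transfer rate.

Q ≈ 592 W

Thermal resistances in series:
R_copper = L/(kA) = 0.0035/(394×19.4) = 4.579×10^-7 K/W
R_ceramic-fibre blanket = L/(kA) = 0.175/(0.108×19.4) = 0.08352 K/W
R_plasterboard = L/(kA) = 0.14/(0.161×19.4) = 0.04482 K/W
R_total = 0.1283 K/W
Q = ΔT / R_total = 76 / 0.1283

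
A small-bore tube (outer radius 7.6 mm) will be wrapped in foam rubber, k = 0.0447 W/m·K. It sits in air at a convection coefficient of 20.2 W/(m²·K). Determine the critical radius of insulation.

For a cylinder r_cr = k/h = 0.0447/20.2
r_cr = 2.21 mm; since the bare radius (7.6 mm) is above r_cr, any added insulation will reduce heat loss.

r_cr ≈ 2.21 mm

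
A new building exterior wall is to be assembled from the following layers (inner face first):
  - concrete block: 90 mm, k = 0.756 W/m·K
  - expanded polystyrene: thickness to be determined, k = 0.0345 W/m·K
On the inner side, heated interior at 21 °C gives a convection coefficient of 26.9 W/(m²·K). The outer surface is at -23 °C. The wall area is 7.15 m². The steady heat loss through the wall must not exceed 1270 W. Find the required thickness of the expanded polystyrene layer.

L ≈ 3.16 mm

Thermal resistances in series:
R_inner film = 1/(h_i·A) = 1/(26.9×7.15) = 0.005199 K/W
R_concrete block = L/(kA) = 0.09/(0.756×7.15) = 0.01665 K/W
Sum of the known resistances R_other = 0.02185 K/W
Required total resistance R_tot = ΔT/Q_allow = 44/1270 = 0.03465 K/W
R_expanded polystyrene = R_tot − R_other = 0.0128 K/W
L = R·k·A = 0.0128×0.0345×7.15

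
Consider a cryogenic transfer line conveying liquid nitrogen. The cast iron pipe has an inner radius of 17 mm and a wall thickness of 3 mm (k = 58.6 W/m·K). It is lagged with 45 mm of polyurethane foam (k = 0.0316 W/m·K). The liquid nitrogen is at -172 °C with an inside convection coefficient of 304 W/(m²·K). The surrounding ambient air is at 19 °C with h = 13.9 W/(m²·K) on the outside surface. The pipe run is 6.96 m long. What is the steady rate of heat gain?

Per-layer cylindrical resistances, series-summed:
R_inner film = 1/(h_i·2πr₁L) = 1/(304×2π×0.017×6.96) = 0.004425 K/W
R_cast iron pipe wall = ln(20/17)/(2π×58.6×6.96) = 6.342×10^-5 K/W
R_polyurethane foam = ln(65/20)/(2π×0.0316×6.96) = 0.8529 K/W
R_outer film = 1/(h_o·2πr_oL) = 1/(13.9×2π×0.065×6.96) = 0.02531 K/W
R_total = 0.8827 K/W
Q = ΔT/R_total = 191/0.8827

Q ≈ 216 W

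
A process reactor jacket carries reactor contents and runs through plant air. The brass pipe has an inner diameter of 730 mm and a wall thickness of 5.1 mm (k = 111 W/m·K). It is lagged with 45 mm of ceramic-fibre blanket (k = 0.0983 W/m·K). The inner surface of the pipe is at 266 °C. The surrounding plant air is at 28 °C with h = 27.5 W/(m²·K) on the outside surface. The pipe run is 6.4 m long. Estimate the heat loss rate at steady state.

Cylindrical conduction, so R = ln(r₂/r₁)/(2πkL) per layer, in series:
R_brass pipe wall = ln(370.1/365)/(2π×111×6.4) = 3.109×10^-6 K/W
R_ceramic-fibre blanket = ln(415.1/370.1)/(2π×0.0983×6.4) = 0.02903 K/W
R_outer film = 1/(h_o·2πr_oL) = 1/(27.5×2π×0.4151×6.4) = 0.002178 K/W
R_total = 0.03121 K/W
Q = ΔT/R_total = 238/0.03121

Q ≈ 7630 W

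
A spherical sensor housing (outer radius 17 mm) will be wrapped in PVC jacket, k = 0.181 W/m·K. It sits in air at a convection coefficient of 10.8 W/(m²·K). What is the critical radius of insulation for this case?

For a sphere r_cr = 2k/h = 2×0.181/10.8
r_cr = 33.5 mm; since the bare radius (17 mm) is below r_cr, adding a thin layer of insulation will *increase* heat loss.

r_cr ≈ 33.5 mm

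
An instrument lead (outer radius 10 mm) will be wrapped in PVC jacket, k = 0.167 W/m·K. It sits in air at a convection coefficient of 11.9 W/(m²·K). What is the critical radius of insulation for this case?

r_cr ≈ 14 mm

For a cylinder r_cr = k/h = 0.167/11.9
r_cr = 14 mm; since the bare radius (10 mm) is below r_cr, adding a thin layer of insulation will *increase* heat loss.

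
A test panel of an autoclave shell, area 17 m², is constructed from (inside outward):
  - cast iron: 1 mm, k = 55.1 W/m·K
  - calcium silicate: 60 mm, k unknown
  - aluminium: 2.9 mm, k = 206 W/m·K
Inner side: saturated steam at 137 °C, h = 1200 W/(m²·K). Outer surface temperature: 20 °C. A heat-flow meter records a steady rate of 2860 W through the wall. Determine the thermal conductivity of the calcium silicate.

k ≈ 0.0864 W/(m·K)

Thermal resistances in series:
R_inner film = 1/(h_i·A) = 1/(1200×17) = 4.902×10^-5 K/W
R_cast iron = L/(kA) = 0.001/(55.1×17) = 1.068×10^-6 K/W
R_aluminium = L/(kA) = 0.0029/(206×17) = 8.281×10^-7 K/W
Sum of known resistances R_other = 5.092×10^-5 K/W
Total R = ΔT/Q = 117/2860 = 0.04091 K/W
R_calcium silicate = R_total − R_other = 0.04086 K/W
k = L/(R·A) = 0.06/(0.04086×17)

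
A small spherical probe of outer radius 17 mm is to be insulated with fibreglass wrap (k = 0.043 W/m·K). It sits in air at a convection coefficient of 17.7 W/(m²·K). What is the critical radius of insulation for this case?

r_cr ≈ 4.86 mm

For a sphere r_cr = 2k/h = 2×0.043/17.7
r_cr = 4.86 mm; since the bare radius (17 mm) is above r_cr, any added insulation will reduce heat loss.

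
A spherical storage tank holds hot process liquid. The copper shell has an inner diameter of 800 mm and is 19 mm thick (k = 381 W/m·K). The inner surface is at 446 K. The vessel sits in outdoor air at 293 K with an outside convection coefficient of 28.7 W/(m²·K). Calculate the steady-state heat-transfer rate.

Q ≈ 9670 W

For a spherical shell R = (1/r₁ − 1/r₂)/(4πk); film R = 1/(h·4πr²). In series:
R_copper shell = (1/0.4 − 1/0.419)/(4π×381) = 2.368×10^-5 K/W
R_outer film = 1/(h·4πr_o²) = 1/(28.7×4π×0.419²) = 0.01579 K/W
R_total = 0.01582 K/W
Q = ΔT/R_total = 153/0.01582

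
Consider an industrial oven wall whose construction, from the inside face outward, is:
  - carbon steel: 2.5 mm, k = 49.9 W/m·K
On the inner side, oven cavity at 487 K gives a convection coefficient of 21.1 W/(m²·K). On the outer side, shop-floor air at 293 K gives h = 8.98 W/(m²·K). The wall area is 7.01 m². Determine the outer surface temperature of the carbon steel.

T ≈ 429 K

Model the wall as resistances in series:
R_inner film = 1/(h_i·A) = 1/(21.1×7.01) = 0.006761 K/W
R_carbon steel = L/(kA) = 0.0025/(49.9×7.01) = 7.147×10^-6 K/W
R_outer film = 1/(h_o·A) = 1/(8.98×7.01) = 0.01589 K/W
R_total = 0.02265 K/W;  Q = ΔT/R_total = 194/0.02265 = 8564 W
T_interface = T_inner − Q·ΣR(inner→interface) = 487 − 8560×0.006768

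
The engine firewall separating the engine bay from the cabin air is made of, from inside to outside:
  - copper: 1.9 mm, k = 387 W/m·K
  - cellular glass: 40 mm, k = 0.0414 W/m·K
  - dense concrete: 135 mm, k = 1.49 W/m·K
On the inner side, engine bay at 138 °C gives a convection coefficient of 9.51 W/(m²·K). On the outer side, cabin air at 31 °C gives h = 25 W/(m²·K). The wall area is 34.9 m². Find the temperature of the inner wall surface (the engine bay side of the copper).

Using the resistance-network approach (series):
R_inner film = 1/(h_i·A) = 1/(9.51×34.9) = 0.003013 K/W
R_copper = L/(kA) = 0.0019/(387×34.9) = 1.407×10^-7 K/W
R_cellular glass = L/(kA) = 0.04/(0.0414×34.9) = 0.02768 K/W
R_dense concrete = L/(kA) = 0.135/(1.49×34.9) = 0.002596 K/W
R_outer film = 1/(h_o·A) = 1/(25×34.9) = 0.001146 K/W
R_total = 0.03444 K/W;  Q = ΔT/R_total = 107/0.03444 = 3107 W
T_interface = T_inner − Q·ΣR(inner→interface) = 138 − 3110×0.003013

T ≈ 129 °C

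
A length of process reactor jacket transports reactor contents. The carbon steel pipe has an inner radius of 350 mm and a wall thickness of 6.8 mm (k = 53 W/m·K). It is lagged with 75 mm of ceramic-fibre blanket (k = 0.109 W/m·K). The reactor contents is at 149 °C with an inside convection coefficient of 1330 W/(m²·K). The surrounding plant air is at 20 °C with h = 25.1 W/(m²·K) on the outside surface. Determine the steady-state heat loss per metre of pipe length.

q′ ≈ 439 W/m

Treating each annulus and film as a series resistance:
R_inner film = 1/(h_i·2πr₁L) = 1/(1330×2π×0.35×1) = 3.419×10^-4 K/W
R_carbon steel pipe wall = ln(356.8/350)/(2π×53×1) = 5.778×10^-5 K/W
R_ceramic-fibre blanket = ln(431.8/356.8)/(2π×0.109×1) = 0.2786 K/W
R_outer film = 1/(h_o·2πr_oL) = 1/(25.1×2π×0.4318×1) = 0.01468 K/W
R_total = 0.2937 K/W
Q = ΔT/R_total = 129/0.2937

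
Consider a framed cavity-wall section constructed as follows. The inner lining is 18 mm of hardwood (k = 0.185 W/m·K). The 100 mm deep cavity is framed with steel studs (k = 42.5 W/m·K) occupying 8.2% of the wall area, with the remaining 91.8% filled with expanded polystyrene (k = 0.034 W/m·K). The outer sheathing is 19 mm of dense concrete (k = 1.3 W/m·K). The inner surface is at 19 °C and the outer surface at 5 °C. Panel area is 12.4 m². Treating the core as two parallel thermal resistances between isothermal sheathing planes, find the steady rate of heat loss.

Q ≈ 1240 W

Sheathing layers in series; stud and cavity paths in parallel between them.
R_inner = 0.018/(0.185×12.4) = 0.007847 K/W
R_stud  = 0.1/(42.5×0.082×12.4) = 0.002314 K/W
R_cav   = 0.1/(0.034×0.918×12.4) = 0.2584 K/W
1/R_core = 1/R_stud + 1/R_cav → R_core = 0.002294 K/W
R_outer = 0.019/(1.3×12.4) = 0.001179 K/W
R_total = 0.01132 K/W
Q = ΔT/R_total = 14/0.01132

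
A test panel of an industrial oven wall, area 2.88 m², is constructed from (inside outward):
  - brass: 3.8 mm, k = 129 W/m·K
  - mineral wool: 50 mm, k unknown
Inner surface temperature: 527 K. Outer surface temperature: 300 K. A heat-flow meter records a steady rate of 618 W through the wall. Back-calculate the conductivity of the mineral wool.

k ≈ 0.0473 W/(m·K)

Series thermal resistances:
R_brass = L/(kA) = 0.0038/(129×2.88) = 1.023×10^-5 K/W
Sum of known resistances R_other = 1.023×10^-5 K/W
Total R = ΔT/Q = 227/618 = 0.3673 K/W
R_mineral wool = R_total − R_other = 0.3673 K/W
k = L/(R·A) = 0.05/(0.3673×2.88)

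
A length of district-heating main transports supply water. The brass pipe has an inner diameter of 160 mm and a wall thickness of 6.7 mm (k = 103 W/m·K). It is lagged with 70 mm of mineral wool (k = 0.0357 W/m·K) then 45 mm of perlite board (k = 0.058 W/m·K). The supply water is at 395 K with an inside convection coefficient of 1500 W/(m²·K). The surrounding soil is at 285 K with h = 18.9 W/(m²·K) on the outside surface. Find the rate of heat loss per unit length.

Radial resistances (cylindrical: R_cond = ln(r_o/r_i)/(2πkL), R_conv = 1/(h·2πrL)):
R_inner film = 1/(h_i·2πr₁L) = 1/(1500×2π×0.08×1) = 0.001326 K/W
R_brass pipe wall = ln(86.7/80)/(2π×103×1) = 1.243×10^-4 K/W
R_mineral wool = ln(156.7/86.7)/(2π×0.0357×1) = 2.639 K/W
R_perlite board = ln(201.7/156.7)/(2π×0.058×1) = 0.6927 K/W
R_outer film = 1/(h_o·2πr_oL) = 1/(18.9×2π×0.2017×1) = 0.04175 K/W
R_total = 3.375 K/W
Q = ΔT/R_total = 110/3.375

q′ ≈ 32.6 W/m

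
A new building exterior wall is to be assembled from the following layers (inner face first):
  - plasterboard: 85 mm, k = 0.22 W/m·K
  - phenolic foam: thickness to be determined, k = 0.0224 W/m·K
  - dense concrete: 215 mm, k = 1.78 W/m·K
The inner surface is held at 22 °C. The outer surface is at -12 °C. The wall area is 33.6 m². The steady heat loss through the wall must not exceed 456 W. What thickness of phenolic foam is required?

Series thermal resistances:
R_plasterboard = L/(kA) = 0.085/(0.22×33.6) = 0.0115 K/W
R_dense concrete = L/(kA) = 0.215/(1.78×33.6) = 0.003595 K/W
Sum of the known resistances R_other = 0.01509 K/W
Required total resistance R_tot = ΔT/Q_allow = 34/456 = 0.07456 K/W
R_phenolic foam = R_tot − R_other = 0.05947 K/W
L = R·k·A = 0.05947×0.0224×33.6

L ≈ 44.8 mm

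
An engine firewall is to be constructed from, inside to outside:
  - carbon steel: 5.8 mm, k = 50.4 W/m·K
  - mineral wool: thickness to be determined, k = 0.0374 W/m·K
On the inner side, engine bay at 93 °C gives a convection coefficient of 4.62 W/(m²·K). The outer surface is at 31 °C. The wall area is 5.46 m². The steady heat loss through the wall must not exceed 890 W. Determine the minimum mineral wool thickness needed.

L ≈ 6.13 mm

Model the wall as resistances in series:
R_inner film = 1/(h_i·A) = 1/(4.62×5.46) = 0.03964 K/W
R_carbon steel = L/(kA) = 0.0058/(50.4×5.46) = 2.108×10^-5 K/W
Sum of the known resistances R_other = 0.03966 K/W
Required total resistance R_tot = ΔT/Q_allow = 62/890 = 0.06966 K/W
R_mineral wool = R_tot − R_other = 0.03 K/W
L = R·k·A = 0.03×0.0374×5.46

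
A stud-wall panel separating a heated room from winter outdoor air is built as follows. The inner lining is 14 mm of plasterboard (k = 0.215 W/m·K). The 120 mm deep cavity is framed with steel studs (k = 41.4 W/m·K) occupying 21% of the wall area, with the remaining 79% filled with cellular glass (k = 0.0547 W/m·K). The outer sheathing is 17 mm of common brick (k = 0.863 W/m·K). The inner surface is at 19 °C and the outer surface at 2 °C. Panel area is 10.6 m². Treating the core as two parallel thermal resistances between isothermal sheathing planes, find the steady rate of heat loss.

Q ≈ 1830 W

Sheathing layers in series; stud and cavity paths in parallel between them.
R_inner = 0.014/(0.215×10.6) = 0.006143 K/W
R_stud  = 0.12/(41.4×0.21×10.6) = 0.001302 K/W
R_cav   = 0.12/(0.0547×0.79×10.6) = 0.262 K/W
1/R_core = 1/R_stud + 1/R_cav → R_core = 0.001296 K/W
R_outer = 0.017/(0.863×10.6) = 0.001858 K/W
R_total = 0.009297 K/W
Q = ΔT/R_total = 17/0.009297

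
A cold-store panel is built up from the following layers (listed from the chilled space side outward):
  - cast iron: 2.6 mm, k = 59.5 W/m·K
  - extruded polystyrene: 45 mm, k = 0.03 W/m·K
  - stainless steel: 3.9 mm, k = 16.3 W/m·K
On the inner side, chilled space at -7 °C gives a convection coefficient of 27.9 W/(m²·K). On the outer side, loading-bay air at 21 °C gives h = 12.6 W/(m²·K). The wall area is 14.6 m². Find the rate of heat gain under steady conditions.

Series thermal resistances:
R_inner film = 1/(h_i·A) = 1/(27.9×14.6) = 0.002455 K/W
R_cast iron = L/(kA) = 0.0026/(59.5×14.6) = 2.993×10^-6 K/W
R_extruded polystyrene = L/(kA) = 0.045/(0.03×14.6) = 0.1027 K/W
R_stainless steel = L/(kA) = 0.0039/(16.3×14.6) = 1.639×10^-5 K/W
R_outer film = 1/(h_o·A) = 1/(12.6×14.6) = 0.005436 K/W
R_total = 0.1107 K/W
Q = ΔT / R_total = 28 / 0.1107

Q ≈ 253 W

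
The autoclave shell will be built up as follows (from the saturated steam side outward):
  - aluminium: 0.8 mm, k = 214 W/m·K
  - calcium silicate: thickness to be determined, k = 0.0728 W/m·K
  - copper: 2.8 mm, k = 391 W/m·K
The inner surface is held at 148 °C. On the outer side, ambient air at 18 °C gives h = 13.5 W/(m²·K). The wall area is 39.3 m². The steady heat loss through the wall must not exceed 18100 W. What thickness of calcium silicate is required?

L ≈ 15.2 mm

Model the wall as resistances in series:
R_aluminium = L/(kA) = 0.0008/(214×39.3) = 9.512×10^-8 K/W
R_copper = L/(kA) = 0.0028/(391×39.3) = 1.822×10^-7 K/W
R_outer film = 1/(h_o·A) = 1/(13.5×39.3) = 0.001885 K/W
Sum of the known resistances R_other = 0.001885 K/W
Required total resistance R_tot = ΔT/Q_allow = 130/18100 = 0.007182 K/W
R_calcium silicate = R_tot − R_other = 0.005297 K/W
L = R·k·A = 0.005297×0.0728×39.3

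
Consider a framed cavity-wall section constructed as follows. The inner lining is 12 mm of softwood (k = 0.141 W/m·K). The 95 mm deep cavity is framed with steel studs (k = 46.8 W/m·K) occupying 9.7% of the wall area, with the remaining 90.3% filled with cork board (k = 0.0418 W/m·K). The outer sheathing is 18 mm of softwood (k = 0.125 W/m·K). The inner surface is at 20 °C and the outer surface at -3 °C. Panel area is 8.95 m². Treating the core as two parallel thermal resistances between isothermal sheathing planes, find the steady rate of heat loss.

Sheathing layers in series; stud and cavity paths in parallel between them.
R_inner = 0.012/(0.141×8.95) = 0.009509 K/W
R_stud  = 0.095/(46.8×0.097×8.95) = 0.002338 K/W
R_cav   = 0.095/(0.0418×0.903×8.95) = 0.2812 K/W
1/R_core = 1/R_stud + 1/R_cav → R_core = 0.002319 K/W
R_outer = 0.018/(0.125×8.95) = 0.01609 K/W
R_total = 0.02792 K/W
Q = ΔT/R_total = 23/0.02792

Q ≈ 824 W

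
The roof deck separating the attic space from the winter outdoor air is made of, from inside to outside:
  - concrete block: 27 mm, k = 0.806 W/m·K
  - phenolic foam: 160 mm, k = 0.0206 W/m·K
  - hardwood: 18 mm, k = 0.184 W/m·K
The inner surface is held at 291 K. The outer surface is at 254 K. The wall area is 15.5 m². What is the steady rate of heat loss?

Model the wall as resistances in series:
R_concrete block = L/(kA) = 0.027/(0.806×15.5) = 0.002161 K/W
R_phenolic foam = L/(kA) = 0.16/(0.0206×15.5) = 0.5011 K/W
R_hardwood = L/(kA) = 0.018/(0.184×15.5) = 0.006311 K/W
R_total = 0.5096 K/W
Q = ΔT / R_total = 37 / 0.5096

Q ≈ 72.6 W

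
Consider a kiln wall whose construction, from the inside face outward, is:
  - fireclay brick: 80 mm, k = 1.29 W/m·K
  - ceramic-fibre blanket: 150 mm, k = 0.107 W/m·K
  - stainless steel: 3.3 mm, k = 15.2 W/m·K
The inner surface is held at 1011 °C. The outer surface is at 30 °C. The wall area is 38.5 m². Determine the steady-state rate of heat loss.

Q ≈ 25800 W

Series thermal resistances:
R_fireclay brick = L/(kA) = 0.08/(1.29×38.5) = 0.001611 K/W
R_ceramic-fibre blanket = L/(kA) = 0.15/(0.107×38.5) = 0.03641 K/W
R_stainless steel = L/(kA) = 0.0033/(15.2×38.5) = 5.639×10^-6 K/W
R_total = 0.03803 K/W
Q = ΔT / R_total = 981 / 0.03803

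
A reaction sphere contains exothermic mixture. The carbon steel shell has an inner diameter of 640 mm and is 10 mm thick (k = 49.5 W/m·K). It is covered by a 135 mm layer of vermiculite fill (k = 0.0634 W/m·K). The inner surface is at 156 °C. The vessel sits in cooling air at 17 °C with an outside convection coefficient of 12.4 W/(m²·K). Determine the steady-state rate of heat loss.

Q ≈ 123 W

For a spherical shell R = (1/r₁ − 1/r₂)/(4πk); film R = 1/(h·4πr²). In series:
R_carbon steel shell = (1/0.32 − 1/0.33)/(4π×49.5) = 1.522×10^-4 K/W
R_vermiculite fill = (1/0.33 − 1/0.465)/(4π×0.0634) = 1.104 K/W
R_outer film = 1/(h·4πr_o²) = 1/(12.4×4π×0.465²) = 0.02968 K/W
R_total = 1.134 K/W
Q = ΔT/R_total = 139/1.134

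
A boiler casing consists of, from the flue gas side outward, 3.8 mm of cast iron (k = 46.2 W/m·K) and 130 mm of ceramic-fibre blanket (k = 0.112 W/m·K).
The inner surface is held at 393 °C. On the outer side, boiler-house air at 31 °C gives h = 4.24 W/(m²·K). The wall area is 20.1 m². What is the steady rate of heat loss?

Q ≈ 5210 W

Model the wall as resistances in series:
R_cast iron = L/(kA) = 0.0038/(46.2×20.1) = 4.092×10^-6 K/W
R_ceramic-fibre blanket = L/(kA) = 0.13/(0.112×20.1) = 0.05775 K/W
R_outer film = 1/(h_o·A) = 1/(4.24×20.1) = 0.01173 K/W
R_total = 0.06948 K/W
Q = ΔT / R_total = 362 / 0.06948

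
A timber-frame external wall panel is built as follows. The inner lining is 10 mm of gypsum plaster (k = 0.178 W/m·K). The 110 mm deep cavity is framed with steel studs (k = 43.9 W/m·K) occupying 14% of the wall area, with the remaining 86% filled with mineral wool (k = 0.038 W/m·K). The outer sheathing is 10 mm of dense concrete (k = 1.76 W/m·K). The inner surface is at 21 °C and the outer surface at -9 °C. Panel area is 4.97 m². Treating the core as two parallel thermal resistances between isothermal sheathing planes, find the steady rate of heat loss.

Sheathing layers in series; stud and cavity paths in parallel between them.
R_inner = 0.01/(0.178×4.97) = 0.0113 K/W
R_stud  = 0.11/(43.9×0.14×4.97) = 0.003601 K/W
R_cav   = 0.11/(0.038×0.86×4.97) = 0.6773 K/W
1/R_core = 1/R_stud + 1/R_cav → R_core = 0.003582 K/W
R_outer = 0.01/(1.76×4.97) = 0.001143 K/W
R_total = 0.01603 K/W
Q = ΔT/R_total = 30/0.01603

Q ≈ 1870 W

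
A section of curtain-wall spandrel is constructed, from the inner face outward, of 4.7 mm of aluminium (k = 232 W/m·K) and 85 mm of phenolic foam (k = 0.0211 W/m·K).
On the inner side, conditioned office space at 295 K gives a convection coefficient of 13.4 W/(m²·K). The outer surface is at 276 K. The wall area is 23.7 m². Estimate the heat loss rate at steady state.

Model the wall as resistances in series:
R_inner film = 1/(h_i·A) = 1/(13.4×23.7) = 0.003149 K/W
R_aluminium = L/(kA) = 0.0047/(232×23.7) = 8.548×10^-7 K/W
R_phenolic foam = L/(kA) = 0.085/(0.0211×23.7) = 0.17 K/W
R_total = 0.1731 K/W
Q = ΔT / R_total = 19 / 0.1731

Q ≈ 110 W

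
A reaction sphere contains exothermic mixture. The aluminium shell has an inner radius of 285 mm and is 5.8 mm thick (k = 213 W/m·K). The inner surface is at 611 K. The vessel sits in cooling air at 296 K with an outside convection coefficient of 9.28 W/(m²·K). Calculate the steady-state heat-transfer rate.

Spherical conduction: R = (1/r_in − 1/r_out)/(4πk) per layer; series-sum.
R_aluminium shell = (1/0.285 − 1/0.2908)/(4π×213) = 2.615×10^-5 K/W
R_outer film = 1/(h·4πr_o²) = 1/(9.28×4π×0.2908²) = 0.1014 K/W
R_total = 0.1014 K/W
Q = ΔT/R_total = 315/0.1014

Q ≈ 3110 W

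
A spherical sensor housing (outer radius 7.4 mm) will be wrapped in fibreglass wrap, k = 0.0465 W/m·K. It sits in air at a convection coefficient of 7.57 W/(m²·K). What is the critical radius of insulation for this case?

r_cr ≈ 12.3 mm

For a sphere r_cr = 2k/h = 2×0.0465/7.57
r_cr = 12.3 mm; since the bare radius (7.4 mm) is below r_cr, adding a thin layer of insulation will *increase* heat loss.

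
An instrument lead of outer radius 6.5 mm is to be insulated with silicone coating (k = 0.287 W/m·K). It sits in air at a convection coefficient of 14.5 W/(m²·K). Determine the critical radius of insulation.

For a cylinder r_cr = k/h = 0.287/14.5
r_cr = 19.8 mm; since the bare radius (6.5 mm) is below r_cr, adding a thin layer of insulation will *increase* heat loss.

r_cr ≈ 19.8 mm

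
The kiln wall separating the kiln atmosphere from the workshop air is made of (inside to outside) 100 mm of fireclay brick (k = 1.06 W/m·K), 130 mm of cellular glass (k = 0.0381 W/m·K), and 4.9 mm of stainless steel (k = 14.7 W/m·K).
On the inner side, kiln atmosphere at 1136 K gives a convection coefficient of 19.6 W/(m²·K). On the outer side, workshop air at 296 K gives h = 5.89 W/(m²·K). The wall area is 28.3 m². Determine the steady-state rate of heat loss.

Q ≈ 6380 W

Model the wall as resistances in series:
R_inner film = 1/(h_i·A) = 1/(19.6×28.3) = 0.001803 K/W
R_fireclay brick = L/(kA) = 0.1/(1.06×28.3) = 0.003334 K/W
R_cellular glass = L/(kA) = 0.13/(0.0381×28.3) = 0.1206 K/W
R_stainless steel = L/(kA) = 0.0049/(14.7×28.3) = 1.178×10^-5 K/W
R_outer film = 1/(h_o·A) = 1/(5.89×28.3) = 0.005999 K/W
R_total = 0.1317 K/W
Q = ΔT / R_total = 840 / 0.1317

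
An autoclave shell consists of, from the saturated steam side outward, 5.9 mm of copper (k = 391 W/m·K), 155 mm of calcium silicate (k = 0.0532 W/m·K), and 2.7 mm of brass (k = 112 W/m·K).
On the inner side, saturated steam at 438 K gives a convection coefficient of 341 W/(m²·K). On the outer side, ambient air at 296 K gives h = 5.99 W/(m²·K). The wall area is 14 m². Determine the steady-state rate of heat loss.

Using the resistance-network approach (series):
R_inner film = 1/(h_i·A) = 1/(341×14) = 2.095×10^-4 K/W
R_copper = L/(kA) = 0.0059/(391×14) = 1.078×10^-6 K/W
R_calcium silicate = L/(kA) = 0.155/(0.0532×14) = 0.2081 K/W
R_brass = L/(kA) = 0.0027/(112×14) = 1.722×10^-6 K/W
R_outer film = 1/(h_o·A) = 1/(5.99×14) = 0.01192 K/W
R_total = 0.2202 K/W
Q = ΔT / R_total = 142 / 0.2202

Q ≈ 645 W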